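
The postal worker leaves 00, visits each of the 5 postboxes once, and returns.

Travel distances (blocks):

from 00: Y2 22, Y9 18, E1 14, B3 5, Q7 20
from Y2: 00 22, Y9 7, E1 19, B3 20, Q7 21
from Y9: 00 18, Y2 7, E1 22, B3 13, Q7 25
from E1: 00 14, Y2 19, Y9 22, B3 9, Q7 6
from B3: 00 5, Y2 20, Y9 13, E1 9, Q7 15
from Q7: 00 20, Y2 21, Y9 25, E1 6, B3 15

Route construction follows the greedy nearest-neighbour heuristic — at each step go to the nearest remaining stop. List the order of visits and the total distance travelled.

Total distance 66 blocks via the nearest-neighbour route 00 → B3 → E1 → Q7 → Y2 → Y9 → 00.

00 → [B3:5 / E1:14 / Y9:18 / Q7:20 / Y2:22] → B3 (5)
B3 → [E1:9 / Y9:13 / Q7:15 / Y2:20] → E1 (9)
E1 → [Q7:6 / Y2:19 / Y9:22] → Q7 (6)
Q7 → [Y2:21 / Y9:25] → Y2 (21)
Y2 → [Y9:7] → Y9 (7)
Return Y9→00: 18.
Total = 5 + 9 + 6 + 21 + 7 + 18 = 66.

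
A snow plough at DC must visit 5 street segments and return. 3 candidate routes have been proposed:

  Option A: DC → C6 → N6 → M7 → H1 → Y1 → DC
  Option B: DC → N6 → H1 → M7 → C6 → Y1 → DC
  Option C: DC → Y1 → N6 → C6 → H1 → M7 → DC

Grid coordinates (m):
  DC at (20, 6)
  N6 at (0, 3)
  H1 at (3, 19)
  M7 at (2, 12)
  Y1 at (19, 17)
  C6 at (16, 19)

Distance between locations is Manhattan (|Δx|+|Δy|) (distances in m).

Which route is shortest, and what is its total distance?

Shortest is Option B, total 88 m.

Option A: 17 + 32 + 11 + 8 + 18 + 12 = 98
Option B: 23 + 19 + 8 + 21 + 5 + 12 = 88
Option C: 12 + 33 + 32 + 13 + 8 + 24 = 122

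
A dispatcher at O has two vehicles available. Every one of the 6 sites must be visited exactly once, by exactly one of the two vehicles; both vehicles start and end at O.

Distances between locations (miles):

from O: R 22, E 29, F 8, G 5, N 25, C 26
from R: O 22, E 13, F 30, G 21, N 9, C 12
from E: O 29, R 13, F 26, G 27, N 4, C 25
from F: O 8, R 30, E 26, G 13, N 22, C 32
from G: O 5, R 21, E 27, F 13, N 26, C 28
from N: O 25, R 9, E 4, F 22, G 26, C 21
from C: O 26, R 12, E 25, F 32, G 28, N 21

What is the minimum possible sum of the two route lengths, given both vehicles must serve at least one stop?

95 miles — the smallest possible combined total.

There are 2^5 − 1 = 31 ways to divide the 6 stops into two non-empty groups. For each, the best each vehicle can do is its own shortest tour through its group:
  {R} + {E, F, G, N, C}: 44 + 92 = 136
  {E} + {R, F, G, N, C}: 58 + 84 = 142
  {R, E} + {F, G, N, C}: 64 + 84 = 148
  {F} + {R, E, G, N, C}: 16 + 83 = 99
  {R, F} + {E, G, N, C}: 60 + 83 = 143
  {E, F} + {R, G, N, C}: 63 + 78 = 141
  … (31 splits in total)
  {G} + {R, E, F, N, C}: 10 + 85 = 95  ← best
Best: vehicle 1 O → G → O = 10; vehicle 2 O → F → E → N → R → C → O = 85; combined 95.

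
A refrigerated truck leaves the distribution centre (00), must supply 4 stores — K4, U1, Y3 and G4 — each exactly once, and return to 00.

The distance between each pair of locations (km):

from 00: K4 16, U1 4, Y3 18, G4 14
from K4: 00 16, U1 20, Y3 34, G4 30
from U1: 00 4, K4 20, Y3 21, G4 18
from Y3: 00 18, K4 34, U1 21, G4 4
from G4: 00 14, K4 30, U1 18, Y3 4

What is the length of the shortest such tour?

00 → K4 → U1 → Y3 → G4 → 00: 16+20+21+4+14 = 75
00 → K4 → U1 → G4 → Y3 → 00: 16+20+18+4+18 = 76
00 → K4 → Y3 → U1 → G4 → 00: 16+34+21+18+14 = 103
00 → K4 → Y3 → G4 → U1 → 00: 16+34+4+18+4 = 76
00 → K4 → G4 → U1 → Y3 → 00: 16+30+18+21+18 = 103
00 → K4 → G4 → Y3 → U1 → 00: 16+30+4+21+4 = 75
00 → U1 → K4 → Y3 → G4 → 00: 4+20+34+4+14 = 76
00 → U1 → K4 → G4 → Y3 → 00: 4+20+30+4+18 = 76
00 → U1 → Y3 → K4 → G4 → 00: 4+21+34+30+14 = 103
00 → U1 → G4 → K4 → Y3 → 00: 4+18+30+34+18 = 104
00 → Y3 → K4 → U1 → G4 → 00: 18+34+20+18+14 = 104
00 → Y3 → U1 → K4 → G4 → 00: 18+21+20+30+14 = 103
The minimum is 75.
One optimal route: 00 → K4 → U1 → Y3 → G4 → 00 (or its reverse).

Minimum total distance: 75 km.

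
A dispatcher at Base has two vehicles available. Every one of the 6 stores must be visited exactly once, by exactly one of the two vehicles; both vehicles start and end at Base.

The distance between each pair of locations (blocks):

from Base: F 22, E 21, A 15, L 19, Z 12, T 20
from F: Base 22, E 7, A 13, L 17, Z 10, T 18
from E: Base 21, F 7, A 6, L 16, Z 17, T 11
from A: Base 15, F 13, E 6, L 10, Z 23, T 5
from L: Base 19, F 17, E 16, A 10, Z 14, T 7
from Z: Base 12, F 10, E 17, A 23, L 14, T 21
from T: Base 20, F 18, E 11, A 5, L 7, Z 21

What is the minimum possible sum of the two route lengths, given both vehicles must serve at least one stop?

There are 2^5 − 1 = 31 ways to divide the 6 stops into two non-empty groups. For each, the best each vehicle can do is its own shortest tour through its group:
  {F} + {E, A, L, Z, T}: 44 + 65 = 109
  {E} + {F, A, L, Z, T}: 42 + 66 = 108
  {F, E} + {A, L, Z, T}: 50 + 53 = 103
  {A} + {F, E, L, Z, T}: 30 + 66 = 96
  {F, A} + {E, L, Z, T}: 50 + 65 = 115
  {E, A} + {F, L, Z, T}: 42 + 66 = 108
  … (31 splits in total)
  {Z} + {F, E, A, L, T}: 24 + 66 = 90  ← best
Best: vehicle 1 Base → Z → Base = 24; vehicle 2 Base → F → E → A → T → L → Base = 66; combined 90.

90 blocks — the smallest possible combined total.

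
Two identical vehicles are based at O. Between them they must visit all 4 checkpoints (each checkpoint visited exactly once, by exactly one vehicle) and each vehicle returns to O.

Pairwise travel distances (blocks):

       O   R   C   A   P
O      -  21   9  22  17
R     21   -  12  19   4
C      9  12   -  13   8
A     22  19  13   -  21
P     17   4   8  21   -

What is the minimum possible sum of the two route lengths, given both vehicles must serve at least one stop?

80 blocks — the smallest possible combined total.

There are 2^3 − 1 = 7 ways to divide the 4 stops into two non-empty groups. For each, the best each vehicle can do is its own shortest tour through its group:
  {R} + {C, A, P}: 42 + 60 = 102
  {C} + {R, A, P}: 18 + 62 = 80
  {R, C} + {A, P}: 42 + 60 = 102
  {A} + {R, C, P}: 44 + 42 = 86
  {R, A} + {C, P}: 62 + 34 = 96
  {C, A} + {R, P}: 44 + 42 = 86
  … (7 splits in total)
Best: vehicle 1 O → C → O = 18; vehicle 2 O → A → R → P → O = 62; combined 80.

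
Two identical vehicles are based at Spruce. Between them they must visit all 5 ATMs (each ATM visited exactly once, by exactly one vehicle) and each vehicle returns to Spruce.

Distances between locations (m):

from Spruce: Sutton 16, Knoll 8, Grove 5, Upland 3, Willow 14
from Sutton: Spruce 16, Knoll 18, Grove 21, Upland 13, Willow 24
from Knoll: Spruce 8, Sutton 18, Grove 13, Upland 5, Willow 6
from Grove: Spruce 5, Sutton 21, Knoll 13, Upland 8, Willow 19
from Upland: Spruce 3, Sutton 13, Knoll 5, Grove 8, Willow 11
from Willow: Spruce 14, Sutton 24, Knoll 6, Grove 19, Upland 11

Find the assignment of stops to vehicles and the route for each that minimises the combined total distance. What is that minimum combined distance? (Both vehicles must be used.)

Check every non-empty split of the stops between the two vehicles; for each half take its own optimal tour:
  {Sutton} + {Knoll, Grove, Upland, Willow}: 32 + 38 = 70
  {Knoll} + {Sutton, Grove, Upland, Willow}: 16 + 64 = 80
  {Sutton, Knoll} + {Grove, Upland, Willow}: 42 + 38 = 80
  {Grove} + {Sutton, Knoll, Upland, Willow}: 10 + 54 = 64
  {Sutton, Grove} + {Knoll, Upland, Willow}: 42 + 28 = 70
  {Knoll, Grove} + {Sutton, Upland, Willow}: 26 + 54 = 80
  … (15 splits in total)
Best: vehicle 1 Spruce → Grove → Spruce = 10; vehicle 2 Spruce → Sutton → Knoll → Willow → Upland → Spruce = 54; combined 64.

64 m — the smallest possible combined total.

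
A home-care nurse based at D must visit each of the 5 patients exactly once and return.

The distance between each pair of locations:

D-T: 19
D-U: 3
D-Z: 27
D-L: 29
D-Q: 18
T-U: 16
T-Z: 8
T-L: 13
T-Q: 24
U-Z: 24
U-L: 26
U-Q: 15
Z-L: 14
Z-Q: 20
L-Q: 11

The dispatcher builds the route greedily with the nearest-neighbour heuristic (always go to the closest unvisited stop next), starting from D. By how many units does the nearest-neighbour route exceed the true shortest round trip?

7 longer than the optimal tour.

D: U=3, Q=18, T=19, Z=27, L=29 ⇒ U
U: Q=15, T=16, Z=24, L=26 ⇒ Q
Q: L=11, Z=20, T=24 ⇒ L
L: T=13, Z=14 ⇒ T
T: Z=8 ⇒ Z
NN route D → U → Q → L → T → Z → D costs 77.
Optimal: D → T → Z → L → Q → U → D costs 70 (by enumerating all 60 distinct tours).
Excess = 77 − 70 = 7.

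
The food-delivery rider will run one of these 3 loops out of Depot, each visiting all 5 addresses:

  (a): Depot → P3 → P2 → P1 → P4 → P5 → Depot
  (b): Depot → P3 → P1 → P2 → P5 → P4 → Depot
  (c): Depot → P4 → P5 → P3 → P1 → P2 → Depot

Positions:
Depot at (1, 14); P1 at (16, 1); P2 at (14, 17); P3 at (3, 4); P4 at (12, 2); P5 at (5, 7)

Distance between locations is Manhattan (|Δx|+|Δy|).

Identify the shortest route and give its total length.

(a): 12 + 24 + 18 + 5 + 12 + 11 = 82
(b): 12 + 16 + 18 + 19 + 12 + 23 = 100
(c): 23 + 12 + 5 + 16 + 18 + 16 = 90

Shortest is (a), total 82.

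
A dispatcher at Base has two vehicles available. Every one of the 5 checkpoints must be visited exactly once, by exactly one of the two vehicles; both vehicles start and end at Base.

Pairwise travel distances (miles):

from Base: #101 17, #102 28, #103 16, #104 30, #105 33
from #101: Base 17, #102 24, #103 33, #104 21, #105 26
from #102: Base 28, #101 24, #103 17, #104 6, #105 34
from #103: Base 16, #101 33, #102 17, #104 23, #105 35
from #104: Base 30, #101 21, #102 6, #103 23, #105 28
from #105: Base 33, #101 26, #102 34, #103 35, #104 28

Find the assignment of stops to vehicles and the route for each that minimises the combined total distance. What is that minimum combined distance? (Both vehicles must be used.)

Try each way of splitting the stops between the two vehicles (each non-empty) and, for each split, find the best tour for each vehicle:
  {#101} + {#102, #103, #104, #105}: 34 + 100 = 134
  {#102} + {#101, #103, #104, #105}: 56 + 110 = 166
  {#101, #102} + {#103, #104, #105}: 69 + 100 = 169
  {#103} + {#101, #102, #104, #105}: 32 + 105 = 137
  {#101, #103} + {#102, #104, #105}: 66 + 95 = 161
  {#102, #103} + {#101, #104, #105}: 61 + 99 = 160
  … (15 splits in total)
Best: vehicle 1 Base → #101 → Base = 34; vehicle 2 Base → #103 → #102 → #104 → #105 → Base = 100; combined 134.

134 miles — the smallest possible combined total.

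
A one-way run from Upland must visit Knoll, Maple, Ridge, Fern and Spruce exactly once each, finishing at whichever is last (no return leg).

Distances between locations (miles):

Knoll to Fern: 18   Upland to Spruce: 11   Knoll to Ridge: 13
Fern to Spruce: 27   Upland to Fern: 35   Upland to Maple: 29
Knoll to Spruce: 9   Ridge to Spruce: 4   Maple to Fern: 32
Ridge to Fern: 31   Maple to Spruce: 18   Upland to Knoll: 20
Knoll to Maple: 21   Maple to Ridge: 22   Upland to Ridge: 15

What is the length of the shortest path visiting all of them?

There are 5! = 120 possible orderings.
Upland→Knoll→Maple→Ridge→Fern→Spruce: 20+21+22+31+27 = 121
Upland→Knoll→Maple→Ridge→Spruce→Fern: 20+21+22+4+27 = 94
Upland→Knoll→Maple→Fern→Ridge→Spruce: 20+21+32+31+4 = 108
Upland→Knoll→Maple→Fern→Spruce→Ridge: 20+21+32+27+4 = 104
Upland→Knoll→Maple→Spruce→Ridge→Fern: 20+21+18+4+31 = 94
Upland→Knoll→Maple→Spruce→Fern→Ridge: 20+21+18+27+31 = 117
Upland→Knoll→Ridge→Maple→Fern→Spruce: 20+13+22+32+27 = 114
Upland→Knoll→Ridge→Maple→Spruce→Fern: 20+13+22+18+27 = 100
Upland→Knoll→Ridge→Fern→Maple→Spruce: 20+13+31+32+18 = 114
Upland→Knoll→Ridge→Fern→Spruce→Maple: 20+13+31+27+18 = 109
Upland→Knoll→Ridge→Spruce→Maple→Fern: 20+13+4+18+32 = 87
Upland→Knoll→Ridge→Spruce→Fern→Maple: 20+13+4+27+32 = 96
Upland→Knoll→Fern→Maple→Ridge→Spruce: 20+18+32+22+4 = 96
Upland→Knoll→Fern→Maple→Spruce→Ridge: 20+18+32+18+4 = 92
… (106 more)
Upland→Ridge→Spruce→Maple→Knoll→Fern: 15+4+18+21+18 = 76  ← best
The minimum is 76.
One shortest path: Upland → Ridge → Spruce → Maple → Knoll → Fern.

Minimum one-way distance = 76 miles.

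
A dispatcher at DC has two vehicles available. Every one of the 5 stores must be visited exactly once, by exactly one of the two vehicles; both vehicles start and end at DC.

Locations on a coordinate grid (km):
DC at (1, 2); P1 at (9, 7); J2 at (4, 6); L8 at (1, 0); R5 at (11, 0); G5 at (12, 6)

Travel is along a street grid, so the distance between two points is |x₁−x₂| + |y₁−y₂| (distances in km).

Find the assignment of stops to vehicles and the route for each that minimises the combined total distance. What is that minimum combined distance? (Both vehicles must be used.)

40 km — the smallest possible combined total.

Try each way of splitting the stops between the two vehicles (each non-empty) and, for each split, find the best tour for each vehicle:
  {P1} + {J2, L8, R5, G5}: 26 + 34 = 60
  {J2} + {P1, L8, R5, G5}: 14 + 36 = 50
  {P1, J2} + {L8, R5, G5}: 26 + 34 = 60
  {L8} + {P1, J2, R5, G5}: 4 + 36 = 40
  {P1, L8} + {J2, R5, G5}: 30 + 34 = 64
  {J2, L8} + {P1, R5, G5}: 18 + 36 = 54
  … (15 splits in total)
Best: vehicle 1 DC → L8 → DC = 4; vehicle 2 DC → J2 → P1 → G5 → R5 → DC = 36; combined 40.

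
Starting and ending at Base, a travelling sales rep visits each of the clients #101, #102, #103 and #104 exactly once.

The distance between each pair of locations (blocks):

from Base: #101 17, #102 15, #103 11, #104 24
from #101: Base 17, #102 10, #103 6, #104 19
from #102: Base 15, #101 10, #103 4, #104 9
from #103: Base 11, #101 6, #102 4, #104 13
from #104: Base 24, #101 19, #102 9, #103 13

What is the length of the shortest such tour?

Base-#101-#102-#103-#104-Base: 17+10+4+13+24 = 68
Base-#101-#102-#104-#103-Base: 17+10+9+13+11 = 60
Base-#101-#103-#102-#104-Base: 17+6+4+9+24 = 60
Base-#101-#103-#104-#102-Base: 17+6+13+9+15 = 60
Base-#101-#104-#102-#103-Base: 17+19+9+4+11 = 60
Base-#101-#104-#103-#102-Base: 17+19+13+4+15 = 68
Base-#102-#101-#103-#104-Base: 15+10+6+13+24 = 68
Base-#102-#101-#104-#103-Base: 15+10+19+13+11 = 68
Base-#102-#103-#101-#104-Base: 15+4+6+19+24 = 68
Base-#102-#104-#101-#103-Base: 15+9+19+6+11 = 60
Base-#103-#101-#102-#104-Base: 11+6+10+9+24 = 60
Base-#103-#102-#101-#104-Base: 11+4+10+19+24 = 68
The minimum is 60.
One optimal route: Base → #101 → #102 → #104 → #103 → Base (or its reverse).

Minimum total distance: 60 blocks.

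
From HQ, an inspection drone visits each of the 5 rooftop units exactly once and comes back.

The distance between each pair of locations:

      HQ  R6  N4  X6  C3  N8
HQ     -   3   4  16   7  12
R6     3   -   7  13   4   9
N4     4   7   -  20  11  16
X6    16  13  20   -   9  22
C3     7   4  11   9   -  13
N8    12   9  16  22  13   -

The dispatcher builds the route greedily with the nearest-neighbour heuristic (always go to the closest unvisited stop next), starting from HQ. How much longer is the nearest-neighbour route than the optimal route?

Excess over optimum: 6.

From HQ: R6=3, N4=4, C3=7, N8=12, X6=16 → choose R6 (3).
From R6: C3=4, N4=7, N8=9, X6=13 → choose C3 (4).
From C3: X6=9, N4=11, N8=13 → choose X6 (9).
From X6: N4=20, N8=22 → choose N4 (20).
From N4: N8=16 → choose N8 (16).
NN route HQ → R6 → C3 → X6 → N4 → N8 → HQ costs 64.
Optimal: HQ → R6 → X6 → C3 → N8 → N4 → HQ costs 58 (by enumerating all 60 distinct tours).
Excess = 64 − 58 = 6.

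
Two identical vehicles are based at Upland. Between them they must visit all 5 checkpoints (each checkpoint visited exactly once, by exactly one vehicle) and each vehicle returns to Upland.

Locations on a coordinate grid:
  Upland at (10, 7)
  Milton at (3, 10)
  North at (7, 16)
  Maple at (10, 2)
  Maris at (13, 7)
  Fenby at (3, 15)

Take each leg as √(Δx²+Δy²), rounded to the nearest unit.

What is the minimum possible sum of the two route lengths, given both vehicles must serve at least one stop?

Minimum combined distance: 40.

Check every non-empty split of the stops between the two vehicles; for each half take its own optimal tour:
  {Milton} + {North, Maple, Maris, Fenby}: 16 + 37 = 53
  {North} + {Milton, Maple, Maris, Fenby}: 18 + 36 = 54
  {Milton, North} + {Maple, Maris, Fenby}: 24 + 35 = 59
  {Maple} + {Milton, North, Maris, Fenby}: 10 + 31 = 41
  {Milton, Maple} + {North, Maris, Fenby}: 24 + 29 = 53
  {North, Maple} + {Milton, Maris, Fenby}: 28 + 29 = 57
  … (15 splits in total)
  {Maris} + {Milton, North, Maple, Fenby}: 6 + 34 = 40  ← best
Best: vehicle 1 Upland → Maris → Upland = 6; vehicle 2 Upland → North → Fenby → Milton → Maple → Upland = 34; combined 40.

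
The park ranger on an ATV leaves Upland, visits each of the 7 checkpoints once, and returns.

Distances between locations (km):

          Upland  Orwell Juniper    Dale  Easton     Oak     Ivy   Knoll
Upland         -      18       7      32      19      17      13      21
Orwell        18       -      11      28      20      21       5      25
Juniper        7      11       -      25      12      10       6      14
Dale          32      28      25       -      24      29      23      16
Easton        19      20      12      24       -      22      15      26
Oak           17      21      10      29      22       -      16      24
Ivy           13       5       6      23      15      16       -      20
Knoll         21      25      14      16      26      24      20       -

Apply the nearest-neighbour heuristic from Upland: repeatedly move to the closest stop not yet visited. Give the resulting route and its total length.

132 km along Upland → Juniper → Ivy → Orwell → Easton → Oak → Knoll → Dale → Upland.

Upland → [Juniper:7 / Ivy:13 / Oak:17 / Orwell:18 / Easton:19 / Knoll:21 / Dale:32] → Juniper (7)
Juniper → [Ivy:6 / Oak:10 / Orwell:11 / Easton:12 / Knoll:14 / Dale:25] → Ivy (6)
Ivy → [Orwell:5 / Easton:15 / Oak:16 / Knoll:20 / Dale:23] → Orwell (5)
Orwell → [Easton:20 / Oak:21 / Knoll:25 / Dale:28] → Easton (20)
Easton → [Oak:22 / Dale:24 / Knoll:26] → Oak (22)
Oak → [Knoll:24 / Dale:29] → Knoll (24)
Knoll → [Dale:16] → Dale (16)
Return Dale→Upland: 32.
Total = 7 + 6 + 5 + 20 + 22 + 24 + 16 + 32 = 132.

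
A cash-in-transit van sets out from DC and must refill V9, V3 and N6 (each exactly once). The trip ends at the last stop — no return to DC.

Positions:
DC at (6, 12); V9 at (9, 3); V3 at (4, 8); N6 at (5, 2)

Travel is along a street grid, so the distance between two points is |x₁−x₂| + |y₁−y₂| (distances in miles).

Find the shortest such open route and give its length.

There are 3! = 6 possible orderings.
DC → V9 → V3 → N6: 12+10+7 = 29
DC → V9 → N6 → V3: 12+5+7 = 24
DC → V3 → V9 → N6: 6+10+5 = 21
DC → V3 → N6 → V9: 6+7+5 = 18
DC → N6 → V9 → V3: 11+5+10 = 26
DC → N6 → V3 → V9: 11+7+10 = 28
The minimum is 18.
One shortest path: DC → V3 → N6 → V9.

Minimum one-way distance = 18 miles.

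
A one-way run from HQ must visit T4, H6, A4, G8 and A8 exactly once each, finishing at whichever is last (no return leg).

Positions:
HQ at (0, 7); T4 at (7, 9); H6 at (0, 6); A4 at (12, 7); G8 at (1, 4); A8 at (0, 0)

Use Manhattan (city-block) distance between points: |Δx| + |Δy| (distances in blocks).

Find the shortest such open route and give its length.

There are 5! = 120 possible orderings.
HQ → T4 → H6 → A4 → G8 → A8: 9+10+13+14+5 = 51
HQ → T4 → H6 → A4 → A8 → G8: 9+10+13+19+5 = 56
HQ → T4 → H6 → G8 → A4 → A8: 9+10+3+14+19 = 55
HQ → T4 → H6 → G8 → A8 → A4: 9+10+3+5+19 = 46
HQ → T4 → H6 → A8 → A4 → G8: 9+10+6+19+14 = 58
HQ → T4 → H6 → A8 → G8 → A4: 9+10+6+5+14 = 44
HQ → T4 → A4 → H6 → G8 → A8: 9+7+13+3+5 = 37
HQ → T4 → A4 → H6 → A8 → G8: 9+7+13+6+5 = 40
HQ → T4 → A4 → G8 → H6 → A8: 9+7+14+3+6 = 39
HQ → T4 → A4 → G8 → A8 → H6: 9+7+14+5+6 = 41
HQ → T4 → A4 → A8 → H6 → G8: 9+7+19+6+3 = 44
HQ → T4 → A4 → A8 → G8 → H6: 9+7+19+5+3 = 43
HQ → T4 → G8 → H6 → A4 → A8: 9+11+3+13+19 = 55
HQ → T4 → G8 → H6 → A8 → A4: 9+11+3+6+19 = 48
… (106 more)
HQ → H6 → A8 → G8 → T4 → A4: 1+6+5+11+7 = 30  ← best
The minimum is 30.
One shortest path: HQ → H6 → A8 → G8 → T4 → A4.

30 blocks — the minimum one-way total.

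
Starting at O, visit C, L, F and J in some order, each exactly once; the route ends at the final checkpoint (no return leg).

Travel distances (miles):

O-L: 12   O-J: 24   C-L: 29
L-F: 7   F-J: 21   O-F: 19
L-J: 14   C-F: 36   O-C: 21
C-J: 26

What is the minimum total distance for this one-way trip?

There are 4! = 24 possible orderings.
O - C - L - F - J: 21+29+7+21 = 78
O - C - L - J - F: 21+29+14+21 = 85
O - C - F - L - J: 21+36+7+14 = 78
O - C - F - J - L: 21+36+21+14 = 92
O - C - J - L - F: 21+26+14+7 = 68
O - C - J - F - L: 21+26+21+7 = 75
O - L - C - F - J: 12+29+36+21 = 98
O - L - C - J - F: 12+29+26+21 = 88
O - L - F - C - J: 12+7+36+26 = 81
O - L - F - J - C: 12+7+21+26 = 66
O - L - J - C - F: 12+14+26+36 = 88
O - L - J - F - C: 12+14+21+36 = 83
O - F - C - L - J: 19+36+29+14 = 98
O - F - C - J - L: 19+36+26+14 = 95
… (10 more)
The minimum is 66.
One shortest path: O → L → F → J → C.

Minimum one-way distance = 66 miles.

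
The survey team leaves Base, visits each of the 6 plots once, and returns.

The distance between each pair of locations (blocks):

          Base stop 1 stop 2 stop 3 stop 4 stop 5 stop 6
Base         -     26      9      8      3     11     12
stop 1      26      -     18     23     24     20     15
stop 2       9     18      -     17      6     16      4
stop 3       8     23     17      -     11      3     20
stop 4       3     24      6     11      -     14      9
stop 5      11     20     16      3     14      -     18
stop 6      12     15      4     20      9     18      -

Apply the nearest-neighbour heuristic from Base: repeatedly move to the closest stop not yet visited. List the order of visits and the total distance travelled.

At Base the remaining stops are stop 4 3, stop 3 8, stop 2 9, stop 5 11, stop 6 12, stop 1 26; go to stop 4.
At stop 4 the remaining stops are stop 2 6, stop 6 9, stop 3 11, stop 5 14, stop 1 24; go to stop 2.
At stop 2 the remaining stops are stop 6 4, stop 5 16, stop 3 17, stop 1 18; go to stop 6.
At stop 6 the remaining stops are stop 1 15, stop 5 18, stop 3 20; go to stop 1.
At stop 1 the remaining stops are stop 5 20, stop 3 23; go to stop 5.
At stop 5 the remaining stops are stop 3 3; go to stop 3.
Return stop 3→Base: 8.
Total = 3 + 6 + 4 + 15 + 20 + 3 + 8 = 59.

Total distance 59 blocks via the nearest-neighbour route Base → stop 4 → stop 2 → stop 6 → stop 1 → stop 5 → stop 3 → Base.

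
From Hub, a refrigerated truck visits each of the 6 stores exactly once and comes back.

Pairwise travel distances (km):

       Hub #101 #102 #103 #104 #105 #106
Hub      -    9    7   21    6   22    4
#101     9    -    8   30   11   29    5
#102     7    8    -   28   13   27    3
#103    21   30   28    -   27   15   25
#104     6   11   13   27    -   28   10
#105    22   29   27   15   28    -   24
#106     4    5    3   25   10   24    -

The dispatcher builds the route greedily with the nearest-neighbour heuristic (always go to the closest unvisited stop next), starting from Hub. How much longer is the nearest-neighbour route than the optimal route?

From Hub: #106=4, #104=6, #102=7, #101=9, #103=21, #105=22 → choose #106 (4).
From #106: #102=3, #101=5, #104=10, #105=24, #103=25 → choose #102 (3).
From #102: #101=8, #104=13, #105=27, #103=28 → choose #101 (8).
From #101: #104=11, #105=29, #103=30 → choose #104 (11).
From #104: #103=27, #105=28 → choose #103 (27).
From #103: #105=15 → choose #105 (15).
NN route Hub → #106 → #102 → #101 → #104 → #103 → #105 → Hub costs 90.
Optimal: Hub → #103 → #105 → #102 → #106 → #101 → #104 → Hub costs 88 (by enumerating all 360 distinct tours).
Excess = 90 − 88 = 2.

2 km longer than the optimal tour.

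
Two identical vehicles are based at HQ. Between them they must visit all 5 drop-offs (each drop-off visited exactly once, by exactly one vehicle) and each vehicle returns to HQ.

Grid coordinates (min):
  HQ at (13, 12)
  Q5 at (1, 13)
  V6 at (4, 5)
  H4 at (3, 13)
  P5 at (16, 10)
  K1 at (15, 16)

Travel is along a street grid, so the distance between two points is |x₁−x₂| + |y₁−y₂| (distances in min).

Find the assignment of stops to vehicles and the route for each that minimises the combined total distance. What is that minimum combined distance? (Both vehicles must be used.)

Minimum combined distance: 58 min.

There are 2^4 − 1 = 15 ways to divide the 5 stops into two non-empty groups. For each, the best each vehicle can do is its own shortest tour through its group:
  {Q5} + {V6, H4, P5, K1}: 26 + 50 = 76
  {V6} + {Q5, H4, P5, K1}: 32 + 42 = 74
  {Q5, V6} + {H4, P5, K1}: 40 + 38 = 78
  {H4} + {Q5, V6, P5, K1}: 22 + 54 = 76
  {Q5, H4} + {V6, P5, K1}: 26 + 46 = 72
  {V6, H4} + {Q5, P5, K1}: 36 + 42 = 78
  … (15 splits in total)
  {Q5, V6, H4} + {P5, K1}: 40 + 18 = 58  ← best
Best: vehicle 1 HQ → Q5 → H4 → V6 → HQ = 40; vehicle 2 HQ → P5 → K1 → HQ = 18; combined 58.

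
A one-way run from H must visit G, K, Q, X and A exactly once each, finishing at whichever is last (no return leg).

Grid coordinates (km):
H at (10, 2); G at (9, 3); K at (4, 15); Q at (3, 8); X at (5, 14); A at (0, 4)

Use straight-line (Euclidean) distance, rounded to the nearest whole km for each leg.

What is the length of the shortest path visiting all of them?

22 km — the minimum one-way total.

There are 5! = 120 possible orderings.
H→G→K→Q→X→A: 1+13+7+6+11 = 38
H→G→K→Q→A→X: 1+13+7+5+11 = 37
H→G→K→X→Q→A: 1+13+1+6+5 = 26
H→G→K→X→A→Q: 1+13+1+11+5 = 31
H→G→K→A→Q→X: 1+13+12+5+6 = 37
H→G→K→A→X→Q: 1+13+12+11+6 = 43
H→G→Q→K→X→A: 1+8+7+1+11 = 28
H→G→Q→K→A→X: 1+8+7+12+11 = 39
H→G→Q→X→K→A: 1+8+6+1+12 = 28
H→G→Q→X→A→K: 1+8+6+11+12 = 38
H→G→Q→A→K→X: 1+8+5+12+1 = 27
H→G→Q→A→X→K: 1+8+5+11+1 = 26
H→G→X→K→Q→A: 1+12+1+7+5 = 26
H→G→X→K→A→Q: 1+12+1+12+5 = 31
… (106 more)
H→G→A→Q→X→K: 1+9+5+6+1 = 22  ← best
The minimum is 22.
One shortest path: H → G → A → Q → X → K.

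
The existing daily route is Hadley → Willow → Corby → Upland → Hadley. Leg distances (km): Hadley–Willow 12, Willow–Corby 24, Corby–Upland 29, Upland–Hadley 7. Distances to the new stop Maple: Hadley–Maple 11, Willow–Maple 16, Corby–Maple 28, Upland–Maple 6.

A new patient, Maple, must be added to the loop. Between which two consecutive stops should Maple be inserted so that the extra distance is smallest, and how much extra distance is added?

Insertion cost between consecutive stops i–j is d(i,Maple) + d(Maple,j) − d(i,j):
  between Hadley and Willow: 11 + 16 − 12 = 15
  between Willow and Corby: 16 + 28 − 24 = 20
  between Corby and Upland: 28 + 6 − 29 = 5
  between Upland and Hadley: 6 + 11 − 7 = 10
Cheapest insertion is between Corby and Upland, adding 5.
New total = 72 + 5 = 77.

+5 km — insert Maple between Corby and Upland.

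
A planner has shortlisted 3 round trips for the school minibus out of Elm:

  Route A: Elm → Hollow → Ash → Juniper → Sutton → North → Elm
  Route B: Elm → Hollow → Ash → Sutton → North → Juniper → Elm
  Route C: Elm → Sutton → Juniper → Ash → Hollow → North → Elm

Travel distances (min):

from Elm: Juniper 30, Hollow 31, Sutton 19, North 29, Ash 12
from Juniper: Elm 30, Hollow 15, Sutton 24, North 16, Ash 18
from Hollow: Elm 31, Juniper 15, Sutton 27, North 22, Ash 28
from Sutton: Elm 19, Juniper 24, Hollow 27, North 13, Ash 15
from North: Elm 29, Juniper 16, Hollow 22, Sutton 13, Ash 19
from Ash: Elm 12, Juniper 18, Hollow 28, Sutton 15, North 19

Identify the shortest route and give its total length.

133 min — Route B is the shortest.

Route A: 31 + 28 + 18 + 24 + 13 + 29 = 143
Route B: 31 + 28 + 15 + 13 + 16 + 30 = 133
Route C: 19 + 24 + 18 + 28 + 22 + 29 = 140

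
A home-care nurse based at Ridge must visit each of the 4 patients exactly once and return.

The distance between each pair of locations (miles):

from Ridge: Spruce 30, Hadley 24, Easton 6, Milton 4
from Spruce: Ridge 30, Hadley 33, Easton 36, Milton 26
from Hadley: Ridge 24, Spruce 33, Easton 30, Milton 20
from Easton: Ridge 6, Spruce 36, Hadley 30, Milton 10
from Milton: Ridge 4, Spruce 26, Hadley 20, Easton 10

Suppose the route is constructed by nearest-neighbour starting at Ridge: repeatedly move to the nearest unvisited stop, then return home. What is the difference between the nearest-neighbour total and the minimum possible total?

Excess over optimum: 8 miles.

Ridge: Milton=4, Easton=6, Hadley=24, Spruce=30 ⇒ Milton
Milton: Easton=10, Hadley=20, Spruce=26 ⇒ Easton
Easton: Hadley=30, Spruce=36 ⇒ Hadley
Hadley: Spruce=33 ⇒ Spruce
NN route Ridge → Milton → Easton → Hadley → Spruce → Ridge costs 107.
Optimal: Ridge → Spruce → Hadley → Milton → Easton → Ridge costs 99 (by enumerating all 12 distinct tours).
Excess = 107 − 99 = 8.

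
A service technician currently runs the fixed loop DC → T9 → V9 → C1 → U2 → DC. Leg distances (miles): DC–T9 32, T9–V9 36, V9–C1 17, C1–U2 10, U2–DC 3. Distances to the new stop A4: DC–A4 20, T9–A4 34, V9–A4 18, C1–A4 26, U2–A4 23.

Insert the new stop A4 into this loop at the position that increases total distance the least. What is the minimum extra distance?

Adding 16 miles by placing A4 on the T9–V9 leg.

Insertion cost between consecutive stops i–j is d(i,A4) + d(A4,j) − d(i,j):
  between DC and T9: 20 + 34 − 32 = 22
  between T9 and V9: 34 + 18 − 36 = 16
  between V9 and C1: 18 + 26 − 17 = 27
  between C1 and U2: 26 + 23 − 10 = 39
  between U2 and DC: 23 + 20 − 3 = 40
Cheapest insertion is between T9 and V9, adding 16.
New total = 98 + 16 = 114.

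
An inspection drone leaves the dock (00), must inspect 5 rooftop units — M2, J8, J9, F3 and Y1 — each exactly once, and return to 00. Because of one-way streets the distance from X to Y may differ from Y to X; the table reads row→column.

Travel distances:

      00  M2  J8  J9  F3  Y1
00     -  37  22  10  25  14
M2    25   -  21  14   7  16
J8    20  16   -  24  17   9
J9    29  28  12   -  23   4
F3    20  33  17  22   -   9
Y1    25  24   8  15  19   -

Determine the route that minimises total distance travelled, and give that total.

65 — the shortest possible round trip.

00-M2-J8-J9-F3-Y1-00: 37+21+24+23+9+25 = 139
00-M2-J8-J9-Y1-F3-00: 37+21+24+4+19+20 = 125
00-M2-J8-F3-J9-Y1-00: 37+21+17+22+4+25 = 126
00-M2-J8-F3-Y1-J9-00: 37+21+17+9+15+29 = 128
00-M2-J8-Y1-J9-F3-00: 37+21+9+15+23+20 = 125
00-M2-J8-Y1-F3-J9-00: 37+21+9+19+22+29 = 137
00-M2-J9-J8-F3-Y1-00: 37+14+12+17+9+25 = 114
00-M2-J9-J8-Y1-F3-00: 37+14+12+9+19+20 = 111
00-M2-J9-F3-J8-Y1-00: 37+14+23+17+9+25 = 125
00-M2-J9-F3-Y1-J8-00: 37+14+23+9+8+20 = 111
00-M2-J9-Y1-J8-F3-00: 37+14+4+8+17+20 = 100
00-M2-J9-Y1-F3-J8-00: 37+14+4+19+17+20 = 111
00-M2-F3-J8-J9-Y1-00: 37+7+17+24+4+25 = 114
00-M2-F3-J8-Y1-J9-00: 37+7+17+9+15+29 = 114
… (106 more)
00-J9-Y1-J8-M2-F3-00: 10+4+8+16+7+20 = 65  ← best
The minimum is 65.
One optimal route: 00 → J9 → Y1 → J8 → M2 → F3 → 00.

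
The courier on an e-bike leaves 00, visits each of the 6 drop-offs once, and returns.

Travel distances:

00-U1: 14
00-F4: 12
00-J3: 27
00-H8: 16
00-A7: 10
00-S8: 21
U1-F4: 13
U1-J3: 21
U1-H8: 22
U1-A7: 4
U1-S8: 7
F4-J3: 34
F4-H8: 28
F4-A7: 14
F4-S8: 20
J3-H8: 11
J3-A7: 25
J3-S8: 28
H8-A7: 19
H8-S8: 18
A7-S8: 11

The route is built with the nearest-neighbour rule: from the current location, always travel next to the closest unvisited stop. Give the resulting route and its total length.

Nearest-neighbour total = 96; route 00 → A7 → U1 → S8 → H8 → J3 → F4 → 00.

00 → [A7:10 / F4:12 / U1:14 / H8:16 / S8:21 / J3:27] → A7 (10)
A7 → [U1:4 / S8:11 / F4:14 / H8:19 / J3:25] → U1 (4)
U1 → [S8:7 / F4:13 / J3:21 / H8:22] → S8 (7)
S8 → [H8:18 / F4:20 / J3:28] → H8 (18)
H8 → [J3:11 / F4:28] → J3 (11)
J3 → [F4:34] → F4 (34)
Return F4→00: 12.
Total = 10 + 4 + 7 + 18 + 11 + 34 + 12 = 96.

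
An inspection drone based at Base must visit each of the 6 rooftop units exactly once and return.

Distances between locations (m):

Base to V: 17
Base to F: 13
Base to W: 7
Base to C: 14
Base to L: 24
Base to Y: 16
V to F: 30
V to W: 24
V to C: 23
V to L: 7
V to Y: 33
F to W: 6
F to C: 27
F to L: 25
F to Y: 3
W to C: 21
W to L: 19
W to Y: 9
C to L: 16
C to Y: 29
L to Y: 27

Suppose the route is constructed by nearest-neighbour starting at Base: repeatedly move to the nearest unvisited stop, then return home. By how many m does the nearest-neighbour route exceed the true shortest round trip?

The nearest-neighbour route is 2 m longer than optimal.

Base: W=7, F=13, C=14, Y=16, V=17, L=24 ⇒ W
W: F=6, Y=9, L=19, C=21, V=24 ⇒ F
F: Y=3, L=25, C=27, V=30 ⇒ Y
Y: L=27, C=29, V=33 ⇒ L
L: V=7, C=16 ⇒ V
V: C=23 ⇒ C
NN route Base → W → F → Y → L → V → C → Base costs 87.
Optimal: Base → V → L → C → Y → F → W → Base costs 85 (by enumerating all 360 distinct tours).
Excess = 87 − 85 = 2.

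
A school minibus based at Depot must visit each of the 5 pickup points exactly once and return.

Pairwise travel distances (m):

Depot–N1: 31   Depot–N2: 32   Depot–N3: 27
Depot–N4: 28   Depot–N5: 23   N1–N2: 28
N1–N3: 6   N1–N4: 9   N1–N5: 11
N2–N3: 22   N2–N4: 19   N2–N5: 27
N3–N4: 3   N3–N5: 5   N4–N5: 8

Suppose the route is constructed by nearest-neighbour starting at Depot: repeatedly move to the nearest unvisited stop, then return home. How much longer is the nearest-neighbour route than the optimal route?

Excess over optimum: 6 m.

Depot: N5=23, N3=27, N4=28, N1=31, N2=32 ⇒ N5
N5: N3=5, N4=8, N1=11, N2=27 ⇒ N3
N3: N4=3, N1=6, N2=22 ⇒ N4
N4: N1=9, N2=19 ⇒ N1
N1: N2=28 ⇒ N2
NN route Depot → N5 → N3 → N4 → N1 → N2 → Depot costs 100.
Optimal: Depot → N2 → N4 → N1 → N3 → N5 → Depot costs 94 (by enumerating all 60 distinct tours).
Excess = 100 − 94 = 6.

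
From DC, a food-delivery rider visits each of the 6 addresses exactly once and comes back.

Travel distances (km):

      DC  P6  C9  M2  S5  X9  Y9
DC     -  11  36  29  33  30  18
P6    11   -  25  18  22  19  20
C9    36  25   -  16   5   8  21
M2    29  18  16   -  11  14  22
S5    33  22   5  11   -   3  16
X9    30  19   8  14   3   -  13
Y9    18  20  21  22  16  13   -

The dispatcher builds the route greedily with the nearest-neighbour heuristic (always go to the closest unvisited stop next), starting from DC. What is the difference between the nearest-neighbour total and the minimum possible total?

From DC: P6=11, Y9=18, M2=29, X9=30, S5=33, C9=36 → choose P6 (11).
From P6: M2=18, X9=19, Y9=20, S5=22, C9=25 → choose M2 (18).
From M2: S5=11, X9=14, C9=16, Y9=22 → choose S5 (11).
From S5: X9=3, C9=5, Y9=16 → choose X9 (3).
From X9: C9=8, Y9=13 → choose C9 (8).
From C9: Y9=21 → choose Y9 (21).
NN route DC → P6 → M2 → S5 → X9 → C9 → Y9 → DC costs 90.
Optimal: DC → P6 → M2 → C9 → S5 → X9 → Y9 → DC costs 84 (by enumerating all 360 distinct tours).
Excess = 90 − 84 = 6.

The nearest-neighbour route is 6 km longer than optimal.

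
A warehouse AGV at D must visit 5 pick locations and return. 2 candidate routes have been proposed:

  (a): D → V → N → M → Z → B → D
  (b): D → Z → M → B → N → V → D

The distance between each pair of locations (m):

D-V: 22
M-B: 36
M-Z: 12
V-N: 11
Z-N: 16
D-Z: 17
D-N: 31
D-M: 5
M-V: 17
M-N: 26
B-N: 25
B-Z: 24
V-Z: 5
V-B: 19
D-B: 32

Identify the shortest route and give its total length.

123 m — (b) is the shortest.

(a): 22 + 11 + 26 + 12 + 24 + 32 = 127
(b): 17 + 12 + 36 + 25 + 11 + 22 = 123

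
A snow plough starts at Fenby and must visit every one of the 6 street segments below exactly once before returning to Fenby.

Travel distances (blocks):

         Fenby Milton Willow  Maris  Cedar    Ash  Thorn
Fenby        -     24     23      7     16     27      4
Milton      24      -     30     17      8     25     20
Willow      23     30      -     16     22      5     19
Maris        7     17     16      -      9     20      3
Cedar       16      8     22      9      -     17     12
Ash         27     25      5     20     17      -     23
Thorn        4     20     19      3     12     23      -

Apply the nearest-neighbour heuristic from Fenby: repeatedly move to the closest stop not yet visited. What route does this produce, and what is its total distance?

From Fenby: distances to unvisited — Thorn=4, Maris=7, Cedar=16, Willow=23, Milton=24, Ash=27. Nearest is Thorn (4).
From Thorn: distances to unvisited — Maris=3, Cedar=12, Willow=19, Milton=20, Ash=23. Nearest is Maris (3).
From Maris: distances to unvisited — Cedar=9, Willow=16, Milton=17, Ash=20. Nearest is Cedar (9).
From Cedar: distances to unvisited — Milton=8, Ash=17, Willow=22. Nearest is Milton (8).
From Milton: distances to unvisited — Ash=25, Willow=30. Nearest is Ash (25).
From Ash: distances to unvisited — Willow=5. Nearest is Willow (5).
Return Willow→Fenby: 23.
Total = 4 + 3 + 9 + 8 + 25 + 5 + 23 = 77.

Nearest-neighbour total = 77 blocks; route Fenby → Thorn → Maris → Cedar → Milton → Ash → Willow → Fenby.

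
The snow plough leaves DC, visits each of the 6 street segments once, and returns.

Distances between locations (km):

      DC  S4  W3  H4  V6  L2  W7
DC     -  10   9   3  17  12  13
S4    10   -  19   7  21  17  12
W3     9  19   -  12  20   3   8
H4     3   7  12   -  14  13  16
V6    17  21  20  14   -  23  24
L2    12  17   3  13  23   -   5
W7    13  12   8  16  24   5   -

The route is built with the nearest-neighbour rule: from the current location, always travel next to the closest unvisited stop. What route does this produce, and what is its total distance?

67 km along DC → H4 → S4 → W7 → L2 → W3 → V6 → DC.

At DC the remaining stops are H4 3, W3 9, S4 10, L2 12, W7 13, V6 17; go to H4.
At H4 the remaining stops are S4 7, W3 12, L2 13, V6 14, W7 16; go to S4.
At S4 the remaining stops are W7 12, L2 17, W3 19, V6 21; go to W7.
At W7 the remaining stops are L2 5, W3 8, V6 24; go to L2.
At L2 the remaining stops are W3 3, V6 23; go to W3.
At W3 the remaining stops are V6 20; go to V6.
Return V6→DC: 17.
Total = 3 + 7 + 12 + 5 + 3 + 20 + 17 = 67.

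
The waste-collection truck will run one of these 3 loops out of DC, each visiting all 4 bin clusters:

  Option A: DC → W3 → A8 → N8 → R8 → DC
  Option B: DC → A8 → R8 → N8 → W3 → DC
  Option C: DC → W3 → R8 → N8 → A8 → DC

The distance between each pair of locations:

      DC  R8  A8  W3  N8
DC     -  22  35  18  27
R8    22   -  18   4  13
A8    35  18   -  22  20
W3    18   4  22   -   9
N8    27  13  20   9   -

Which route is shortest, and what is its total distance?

90 — Option C is the shortest.

Option A: 18 + 22 + 20 + 13 + 22 = 95
Option B: 35 + 18 + 13 + 9 + 18 = 93
Option C: 18 + 4 + 13 + 20 + 35 = 90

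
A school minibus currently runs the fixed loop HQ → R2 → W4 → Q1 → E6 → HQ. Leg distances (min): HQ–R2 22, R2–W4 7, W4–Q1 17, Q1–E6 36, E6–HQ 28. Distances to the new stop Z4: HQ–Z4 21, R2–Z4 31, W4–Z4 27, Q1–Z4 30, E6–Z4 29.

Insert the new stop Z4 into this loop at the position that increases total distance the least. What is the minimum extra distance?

Insertion cost between consecutive stops i–j is d(i,Z4) + d(Z4,j) − d(i,j):
  between HQ and R2: 21 + 31 − 22 = 30
  between R2 and W4: 31 + 27 − 7 = 51
  between W4 and Q1: 27 + 30 − 17 = 40
  between Q1 and E6: 30 + 29 − 36 = 23
  between E6 and HQ: 29 + 21 − 28 = 22
Cheapest insertion is between E6 and HQ, adding 22.
New total = 110 + 22 = 132.

Adding 22 min by placing Z4 on the E6–HQ leg.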